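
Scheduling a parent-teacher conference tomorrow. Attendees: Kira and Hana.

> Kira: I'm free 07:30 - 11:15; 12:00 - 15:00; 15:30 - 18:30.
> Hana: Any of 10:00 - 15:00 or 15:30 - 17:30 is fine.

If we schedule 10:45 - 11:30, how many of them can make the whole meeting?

Hana can make the full 10:45-11:30 slot — that's 1.

1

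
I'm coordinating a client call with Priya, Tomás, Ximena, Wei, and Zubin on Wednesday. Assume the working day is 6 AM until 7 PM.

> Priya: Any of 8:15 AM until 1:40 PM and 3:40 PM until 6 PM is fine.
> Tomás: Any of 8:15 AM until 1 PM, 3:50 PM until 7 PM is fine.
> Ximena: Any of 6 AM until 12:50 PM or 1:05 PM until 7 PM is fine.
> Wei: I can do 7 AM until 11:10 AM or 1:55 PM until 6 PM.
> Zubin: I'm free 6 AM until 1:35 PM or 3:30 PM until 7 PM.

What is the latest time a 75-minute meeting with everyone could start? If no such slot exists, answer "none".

Priya ∩ Tomás: 08:15-13:00, 15:50-18:00.
Priya ∩ Tomás ∩ Ximena: 08:15-12:50, 15:50-18:00.
Priya ∩ Tomás ∩ Ximena ∩ Wei: 08:15-11:10, 15:50-18:00.
Priya ∩ Tomás ∩ Ximena ∩ Wei ∩ Zubin: 08:15-11:10, 15:50-18:00.
So the common availability across everyone is 08:15-11:10, 15:50-18:00.
The last common window of at least 75 minutes is 15:50-18:00; a 75-minute meeting can start as late as 16:45 and still end by 18:00.

16:45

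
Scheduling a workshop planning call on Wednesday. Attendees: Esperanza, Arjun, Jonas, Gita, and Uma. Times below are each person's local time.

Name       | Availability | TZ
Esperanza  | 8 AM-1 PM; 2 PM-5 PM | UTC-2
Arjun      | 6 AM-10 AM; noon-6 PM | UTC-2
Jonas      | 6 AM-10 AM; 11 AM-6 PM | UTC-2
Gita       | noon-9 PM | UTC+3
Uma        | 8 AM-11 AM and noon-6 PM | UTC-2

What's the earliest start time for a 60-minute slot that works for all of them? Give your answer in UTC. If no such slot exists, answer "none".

10:00

Esperanza in UTC: 10:00-15:00, 16:00-19:00 (add 2h to convert from UTC-2).
Arjun in UTC: 08:00-12:00, 14:00-20:00 (add 2h to convert from UTC-2).
Jonas in UTC: 08:00-12:00, 13:00-20:00 (add 2h to convert from UTC-2).
Gita in UTC: 09:00-18:00 (subtract 3h to convert from UTC+3).
Uma in UTC: 10:00-13:00, 14:00-20:00 (add 2h to convert from UTC-2).
Esperanza ∩ Arjun: 10:00-12:00, 14:00-15:00, 16:00-19:00.
Esperanza ∩ Arjun ∩ Jonas: 10:00-12:00, 14:00-15:00, 16:00-19:00.
Esperanza ∩ Arjun ∩ Jonas ∩ Gita: 10:00-12:00, 14:00-15:00, 16:00-18:00.
Esperanza ∩ Arjun ∩ Jonas ∩ Gita ∩ Uma: 10:00-12:00, 14:00-15:00, 16:00-18:00.
The first common window of at least 60 minutes is 10:00-12:00, so the earliest start is 10:00.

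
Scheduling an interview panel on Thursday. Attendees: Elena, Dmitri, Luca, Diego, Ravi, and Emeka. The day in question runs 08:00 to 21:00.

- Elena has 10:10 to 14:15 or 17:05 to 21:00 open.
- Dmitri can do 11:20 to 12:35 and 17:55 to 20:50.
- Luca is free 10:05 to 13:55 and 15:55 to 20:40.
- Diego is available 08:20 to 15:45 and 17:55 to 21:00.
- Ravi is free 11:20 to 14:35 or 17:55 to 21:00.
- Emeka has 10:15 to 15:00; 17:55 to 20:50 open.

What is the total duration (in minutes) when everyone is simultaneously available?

240

Elena ∩ Dmitri: 11:20-12:35, 17:55-20:50.
Elena ∩ Dmitri ∩ Luca: 11:20-12:35, 17:55-20:40.
Elena ∩ Dmitri ∩ Luca ∩ Diego: 11:20-12:35, 17:55-20:40.
Elena ∩ Dmitri ∩ Luca ∩ Diego ∩ Ravi: 11:20-12:35, 17:55-20:40.
Elena ∩ Dmitri ∩ Luca ∩ Diego ∩ Ravi ∩ Emeka: 11:20-12:35, 17:55-20:40.
Those are the intersection windows.
Summing the common windows: 75 + 165 = 240 minutes.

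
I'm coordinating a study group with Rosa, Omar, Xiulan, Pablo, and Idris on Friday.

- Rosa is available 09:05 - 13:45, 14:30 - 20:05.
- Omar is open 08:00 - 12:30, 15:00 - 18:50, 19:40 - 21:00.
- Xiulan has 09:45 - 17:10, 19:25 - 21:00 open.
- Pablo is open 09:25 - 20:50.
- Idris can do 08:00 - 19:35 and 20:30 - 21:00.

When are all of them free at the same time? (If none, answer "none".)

Rosa ∩ Omar: 09:05-12:30, 15:00-18:50, 19:40-20:05.
Rosa ∩ Omar ∩ Xiulan: 09:45-12:30, 15:00-17:10, 19:40-20:05.
Rosa ∩ Omar ∩ Xiulan ∩ Pablo: 09:45-12:30, 15:00-17:10, 19:40-20:05.
Rosa ∩ Omar ∩ Xiulan ∩ Pablo ∩ Idris: 09:45-12:30, 15:00-17:10.

09:45-12:30, 15:00-17:10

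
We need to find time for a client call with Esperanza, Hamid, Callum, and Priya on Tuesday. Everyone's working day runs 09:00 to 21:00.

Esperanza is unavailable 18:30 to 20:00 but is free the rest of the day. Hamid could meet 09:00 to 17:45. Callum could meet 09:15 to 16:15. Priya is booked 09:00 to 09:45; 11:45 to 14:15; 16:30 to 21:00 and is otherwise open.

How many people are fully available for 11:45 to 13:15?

Esperanza free: 09:00-18:30, 20:00-21:00 (invert busy blocks within the working day).
Hamid free: 09:00-17:45.
Callum free: 09:15-16:15.
Priya free: 09:45-11:45, 14:15-16:30 (invert busy blocks within the working day).
Esperanza, Hamid, and Callum can make the full 11:45-13:15 slot — that's 3.

3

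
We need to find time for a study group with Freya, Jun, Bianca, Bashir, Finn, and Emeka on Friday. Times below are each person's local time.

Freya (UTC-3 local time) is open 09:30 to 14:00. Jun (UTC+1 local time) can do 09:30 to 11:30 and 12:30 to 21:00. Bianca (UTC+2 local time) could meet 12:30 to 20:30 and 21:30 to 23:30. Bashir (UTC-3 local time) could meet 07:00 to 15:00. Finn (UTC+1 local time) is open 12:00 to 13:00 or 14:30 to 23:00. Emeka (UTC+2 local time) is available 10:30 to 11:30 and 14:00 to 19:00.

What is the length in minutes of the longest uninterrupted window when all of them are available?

Freya in UTC: 12:30-17:00 (add 3h to convert from UTC-3).
Jun in UTC: 08:30-10:30, 11:30-20:00 (subtract 1h to convert from UTC+1).
Bianca in UTC: 10:30-18:30, 19:30-21:30 (subtract 2h to convert from UTC+2).
Bashir in UTC: 10:00-18:00 (add 3h to convert from UTC-3).
Finn in UTC: 11:00-12:00, 13:30-22:00 (subtract 1h to convert from UTC+1).
Emeka in UTC: 08:30-09:30, 12:00-17:00 (subtract 2h to convert from UTC+2).
Freya ∩ Jun: 12:30-17:00.
Freya ∩ Jun ∩ Bianca: 12:30-17:00.
Freya ∩ Jun ∩ Bianca ∩ Bashir: 12:30-17:00.
Freya ∩ Jun ∩ Bianca ∩ Bashir ∩ Finn: 13:30-17:00.
Freya ∩ Jun ∩ Bianca ∩ Bashir ∩ Finn ∩ Emeka: 13:30-17:00.
The longest is 13:30-17:00 at 210 minutes.

210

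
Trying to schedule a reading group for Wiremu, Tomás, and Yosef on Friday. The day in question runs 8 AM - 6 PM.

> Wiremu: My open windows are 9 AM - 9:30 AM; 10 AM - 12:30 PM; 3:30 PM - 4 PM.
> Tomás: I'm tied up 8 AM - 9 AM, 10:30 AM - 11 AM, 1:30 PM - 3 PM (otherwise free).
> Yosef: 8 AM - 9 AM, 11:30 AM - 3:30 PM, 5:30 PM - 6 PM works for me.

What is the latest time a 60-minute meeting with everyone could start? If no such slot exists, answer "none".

11:30

Wiremu free: 09:00-09:30, 10:00-12:30, 15:30-16:00.
Tomás free: 09:00-10:30, 11:00-13:30, 15:00-18:00 (invert busy blocks within the working day).
Yosef free: 08:00-09:00, 11:30-15:30, 17:30-18:00.
Wiremu ∩ Tomás: 09:00-09:30, 10:00-10:30, 11:00-12:30, 15:30-16:00.
Wiremu ∩ Tomás ∩ Yosef: 11:30-12:30.
The last common window of at least 60 minutes is 11:30-12:30; a 60-minute meeting can start as late as 11:30 and still end by 12:30.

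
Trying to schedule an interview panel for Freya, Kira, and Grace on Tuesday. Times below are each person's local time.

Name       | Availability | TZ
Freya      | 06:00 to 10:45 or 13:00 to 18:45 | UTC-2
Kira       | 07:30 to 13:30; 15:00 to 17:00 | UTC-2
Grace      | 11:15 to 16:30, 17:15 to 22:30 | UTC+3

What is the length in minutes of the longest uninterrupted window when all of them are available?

195

Freya in UTC: 08:00-12:45, 15:00-20:45 (add 2h to convert from UTC-2).
Kira in UTC: 09:30-15:30, 17:00-19:00 (add 2h to convert from UTC-2).
Grace in UTC: 08:15-13:30, 14:15-19:30 (subtract 3h to convert from UTC+3).
Freya ∩ Kira: 09:30-12:45, 15:00-15:30, 17:00-19:00.
Freya ∩ Kira ∩ Grace: 09:30-12:45, 15:00-15:30, 17:00-19:00.
So the common availability across everyone is 09:30-12:45, 15:00-15:30, 17:00-19:00.
The longest is 09:30-12:45 at 195 minutes.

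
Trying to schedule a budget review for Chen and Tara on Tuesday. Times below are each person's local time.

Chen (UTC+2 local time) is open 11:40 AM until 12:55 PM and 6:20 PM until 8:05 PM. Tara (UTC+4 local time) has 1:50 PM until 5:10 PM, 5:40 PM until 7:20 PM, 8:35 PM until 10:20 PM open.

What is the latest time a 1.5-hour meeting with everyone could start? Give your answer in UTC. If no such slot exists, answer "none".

16:35

Chen in UTC: 09:40-10:55, 16:20-18:05 (subtract 2h to convert from UTC+2).
Tara in UTC: 09:50-13:10, 13:40-15:20, 16:35-18:20 (subtract 4h to convert from UTC+4).
Chen ∩ Tara: 09:50-10:55, 16:35-18:05.
The last common window of at least 90 minutes is 16:35-18:05; a 90-minute meeting can start as late as 16:35 and still end by 18:05.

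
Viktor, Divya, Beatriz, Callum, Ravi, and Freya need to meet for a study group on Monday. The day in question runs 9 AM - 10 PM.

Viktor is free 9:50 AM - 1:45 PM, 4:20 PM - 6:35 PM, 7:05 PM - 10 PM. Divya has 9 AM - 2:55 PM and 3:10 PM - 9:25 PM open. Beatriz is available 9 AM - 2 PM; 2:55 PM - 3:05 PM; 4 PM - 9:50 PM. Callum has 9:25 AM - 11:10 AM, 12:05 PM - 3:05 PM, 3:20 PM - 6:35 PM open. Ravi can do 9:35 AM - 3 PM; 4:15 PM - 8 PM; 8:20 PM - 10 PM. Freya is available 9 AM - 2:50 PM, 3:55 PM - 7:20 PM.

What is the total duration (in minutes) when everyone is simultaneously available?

Viktor ∩ Divya: 09:50-13:45, 16:20-18:35, 19:05-21:25.
Viktor ∩ Divya ∩ Beatriz: 09:50-13:45, 16:20-18:35, 19:05-21:25.
Viktor ∩ Divya ∩ Beatriz ∩ Callum: 09:50-11:10, 12:05-13:45, 16:20-18:35.
Viktor ∩ Divya ∩ Beatriz ∩ Callum ∩ Ravi: 09:50-11:10, 12:05-13:45, 16:20-18:35.
Viktor ∩ Divya ∩ Beatriz ∩ Callum ∩ Ravi ∩ Freya: 09:50-11:10, 12:05-13:45, 16:20-18:35.
Summing the common windows: 80 + 100 + 135 = 315 minutes.

315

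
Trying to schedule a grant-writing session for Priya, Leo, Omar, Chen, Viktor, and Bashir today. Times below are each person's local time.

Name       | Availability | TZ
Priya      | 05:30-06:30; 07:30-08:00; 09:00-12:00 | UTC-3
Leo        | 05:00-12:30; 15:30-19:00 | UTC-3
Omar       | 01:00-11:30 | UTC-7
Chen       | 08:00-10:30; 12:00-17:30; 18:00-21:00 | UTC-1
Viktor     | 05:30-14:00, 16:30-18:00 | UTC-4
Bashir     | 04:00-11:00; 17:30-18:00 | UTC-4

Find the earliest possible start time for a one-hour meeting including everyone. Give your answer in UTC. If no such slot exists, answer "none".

13:00

Priya in UTC: 08:30-09:30, 10:30-11:00, 12:00-15:00 (add 3h to convert from UTC-3).
Leo in UTC: 08:00-15:30, 18:30-22:00 (add 3h to convert from UTC-3).
Omar in UTC: 08:00-18:30 (add 7h to convert from UTC-7).
Chen in UTC: 09:00-11:30, 13:00-18:30, 19:00-22:00 (add 1h to convert from UTC-1).
Viktor in UTC: 09:30-18:00, 20:30-22:00 (add 4h to convert from UTC-4).
Bashir in UTC: 08:00-15:00, 21:30-22:00 (add 4h to convert from UTC-4).
Priya ∩ Leo: 08:30-09:30, 10:30-11:00, 12:00-15:00.
Priya ∩ Leo ∩ Omar: 08:30-09:30, 10:30-11:00, 12:00-15:00.
Priya ∩ Leo ∩ Omar ∩ Chen: 09:00-09:30, 10:30-11:00, 13:00-15:00.
Priya ∩ Leo ∩ Omar ∩ Chen ∩ Viktor: 10:30-11:00, 13:00-15:00.
Priya ∩ Leo ∩ Omar ∩ Chen ∩ Viktor ∩ Bashir: 10:30-11:00, 13:00-15:00.
Those are the intersection windows.
The first common window of at least 60 minutes is 13:00-15:00, so the earliest start is 13:00.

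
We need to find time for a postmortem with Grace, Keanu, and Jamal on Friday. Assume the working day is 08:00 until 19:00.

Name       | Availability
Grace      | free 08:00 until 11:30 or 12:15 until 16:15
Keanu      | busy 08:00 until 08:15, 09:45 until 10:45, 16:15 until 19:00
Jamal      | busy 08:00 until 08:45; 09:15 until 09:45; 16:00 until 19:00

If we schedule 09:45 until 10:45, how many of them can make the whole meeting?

2

Grace free: 08:00-11:30, 12:15-16:15.
Keanu free: 08:15-09:45, 10:45-16:15 (invert busy blocks within the working day).
Jamal free: 08:45-09:15, 09:45-16:00 (invert busy blocks within the working day).
Grace and Jamal can make the full 09:45-10:45 slot — that's 2.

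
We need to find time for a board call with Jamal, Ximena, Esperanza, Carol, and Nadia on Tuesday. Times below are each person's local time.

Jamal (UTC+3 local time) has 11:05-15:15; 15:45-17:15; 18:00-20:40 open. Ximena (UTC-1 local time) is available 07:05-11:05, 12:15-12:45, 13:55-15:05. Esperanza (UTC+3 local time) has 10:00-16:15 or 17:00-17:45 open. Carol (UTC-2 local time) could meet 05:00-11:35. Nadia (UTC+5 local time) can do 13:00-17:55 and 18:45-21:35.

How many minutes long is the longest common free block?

240

Jamal in UTC: 08:05-12:15, 12:45-14:15, 15:00-17:40 (subtract 3h to convert from UTC+3).
Ximena in UTC: 08:05-12:05, 13:15-13:45, 14:55-16:05 (add 1h to convert from UTC-1).
Esperanza in UTC: 07:00-13:15, 14:00-14:45 (subtract 3h to convert from UTC+3).
Carol in UTC: 07:00-13:35 (add 2h to convert from UTC-2).
Nadia in UTC: 08:00-12:55, 13:45-16:35 (subtract 5h to convert from UTC+5).
Jamal ∩ Ximena: 08:05-12:05, 13:15-13:45, 15:00-16:05.
Jamal ∩ Ximena ∩ Esperanza: 08:05-12:05.
Jamal ∩ Ximena ∩ Esperanza ∩ Carol: 08:05-12:05.
Jamal ∩ Ximena ∩ Esperanza ∩ Carol ∩ Nadia: 08:05-12:05.
The longest is 08:05-12:05 at 240 minutes.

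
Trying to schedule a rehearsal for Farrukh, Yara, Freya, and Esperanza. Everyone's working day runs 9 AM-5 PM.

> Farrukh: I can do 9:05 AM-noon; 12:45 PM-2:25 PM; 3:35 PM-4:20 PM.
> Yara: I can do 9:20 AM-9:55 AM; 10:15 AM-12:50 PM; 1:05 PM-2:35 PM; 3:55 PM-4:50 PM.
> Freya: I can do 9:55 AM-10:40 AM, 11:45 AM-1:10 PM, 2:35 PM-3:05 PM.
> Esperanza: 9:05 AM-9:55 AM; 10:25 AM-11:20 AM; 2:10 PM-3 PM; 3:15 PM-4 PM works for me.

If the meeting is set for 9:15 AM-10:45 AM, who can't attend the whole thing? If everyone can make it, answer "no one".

Farrukh: free for 09:15-10:45. Yara: not fully free for 09:15-10:45. Freya: not fully free for 09:15-10:45. Esperanza: not fully free for 09:15-10:45.

Esperanza, Freya, Yara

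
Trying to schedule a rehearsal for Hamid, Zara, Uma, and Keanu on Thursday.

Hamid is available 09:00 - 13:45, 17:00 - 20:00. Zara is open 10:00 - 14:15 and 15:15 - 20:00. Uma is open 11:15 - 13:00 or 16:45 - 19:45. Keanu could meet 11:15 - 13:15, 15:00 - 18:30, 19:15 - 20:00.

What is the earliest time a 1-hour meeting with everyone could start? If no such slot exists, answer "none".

Hamid ∩ Zara: 10:00-13:45, 17:00-20:00.
Hamid ∩ Zara ∩ Uma: 11:15-13:00, 17:00-19:45.
Hamid ∩ Zara ∩ Uma ∩ Keanu: 11:15-13:00, 17:00-18:30, 19:15-19:45.
The first common window of at least 60 minutes is 11:15-13:00, so the earliest start is 11:15.

11:15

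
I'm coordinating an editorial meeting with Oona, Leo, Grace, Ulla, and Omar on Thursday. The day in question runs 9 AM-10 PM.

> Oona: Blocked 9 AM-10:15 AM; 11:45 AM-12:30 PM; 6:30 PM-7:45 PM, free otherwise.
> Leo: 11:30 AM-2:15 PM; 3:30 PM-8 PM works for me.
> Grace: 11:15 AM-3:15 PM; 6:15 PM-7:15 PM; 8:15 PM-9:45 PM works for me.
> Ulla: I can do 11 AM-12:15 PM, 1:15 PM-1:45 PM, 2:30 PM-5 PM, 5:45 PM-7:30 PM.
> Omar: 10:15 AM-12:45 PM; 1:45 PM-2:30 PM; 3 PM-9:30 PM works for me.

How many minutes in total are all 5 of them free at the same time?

Oona free: 10:15-11:45, 12:30-18:30, 19:45-22:00 (invert busy blocks within the working day).
Leo free: 11:30-14:15, 15:30-20:00.
Grace free: 11:15-15:15, 18:15-19:15, 20:15-21:45.
Ulla free: 11:00-12:15, 13:15-13:45, 14:30-17:00, 17:45-19:30.
Omar free: 10:15-12:45, 13:45-14:30, 15:00-21:30.
Oona ∩ Leo: 11:30-11:45, 12:30-14:15, 15:30-18:30, 19:45-20:00.
Oona ∩ Leo ∩ Grace: 11:30-11:45, 12:30-14:15, 18:15-18:30.
Oona ∩ Leo ∩ Grace ∩ Ulla: 11:30-11:45, 13:15-13:45, 18:15-18:30.
Oona ∩ Leo ∩ Grace ∩ Ulla ∩ Omar: 11:30-11:45, 18:15-18:30.
Summing the common windows: 15 + 15 = 30 minutes.

30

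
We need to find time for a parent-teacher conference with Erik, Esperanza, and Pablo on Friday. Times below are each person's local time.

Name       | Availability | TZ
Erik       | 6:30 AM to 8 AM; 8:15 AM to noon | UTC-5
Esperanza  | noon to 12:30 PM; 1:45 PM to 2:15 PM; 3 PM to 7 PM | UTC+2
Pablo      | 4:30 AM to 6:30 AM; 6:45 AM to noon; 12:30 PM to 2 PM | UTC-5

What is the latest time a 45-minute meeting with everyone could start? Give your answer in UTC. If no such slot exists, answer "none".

Erik in UTC: 11:30-13:00, 13:15-17:00 (add 5h to convert from UTC-5).
Esperanza in UTC: 10:00-10:30, 11:45-12:15, 13:00-17:00 (subtract 2h to convert from UTC+2).
Pablo in UTC: 09:30-11:30, 11:45-17:00, 17:30-19:00 (add 5h to convert from UTC-5).
Erik ∩ Esperanza: 11:45-12:15, 13:15-17:00.
Erik ∩ Esperanza ∩ Pablo: 11:45-12:15, 13:15-17:00.
So the common availability across everyone is 11:45-12:15, 13:15-17:00.
The last common window of at least 45 minutes is 13:15-17:00; a 45-minute meeting can start as late as 16:15 and still end by 17:00.

16:15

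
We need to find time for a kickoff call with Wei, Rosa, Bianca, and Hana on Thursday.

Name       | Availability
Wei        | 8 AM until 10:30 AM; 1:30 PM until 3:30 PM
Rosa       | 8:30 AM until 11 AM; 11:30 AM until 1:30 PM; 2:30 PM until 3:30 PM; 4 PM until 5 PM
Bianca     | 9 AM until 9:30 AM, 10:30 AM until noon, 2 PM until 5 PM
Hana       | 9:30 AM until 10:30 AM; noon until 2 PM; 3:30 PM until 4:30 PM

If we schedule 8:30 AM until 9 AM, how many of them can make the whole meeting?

2

Wei and Rosa can make the full 08:30-09:00 slot — that's 2.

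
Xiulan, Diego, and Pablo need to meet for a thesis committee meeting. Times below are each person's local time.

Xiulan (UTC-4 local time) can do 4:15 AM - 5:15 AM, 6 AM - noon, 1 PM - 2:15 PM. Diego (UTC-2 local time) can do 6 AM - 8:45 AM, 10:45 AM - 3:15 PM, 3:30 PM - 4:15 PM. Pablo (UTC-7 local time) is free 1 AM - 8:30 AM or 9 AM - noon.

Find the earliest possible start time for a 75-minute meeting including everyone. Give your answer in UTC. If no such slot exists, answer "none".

Xiulan in UTC: 08:15-09:15, 10:00-16:00, 17:00-18:15 (add 4h to convert from UTC-4).
Diego in UTC: 08:00-10:45, 12:45-17:15, 17:30-18:15 (add 2h to convert from UTC-2).
Pablo in UTC: 08:00-15:30, 16:00-19:00 (add 7h to convert from UTC-7).
Xiulan ∩ Diego: 08:15-09:15, 10:00-10:45, 12:45-16:00, 17:00-17:15, 17:30-18:15.
Xiulan ∩ Diego ∩ Pablo: 08:15-09:15, 10:00-10:45, 12:45-15:30, 17:00-17:15, 17:30-18:15.
The first common window of at least 75 minutes is 12:45-15:30, so the earliest start is 12:45.

12:45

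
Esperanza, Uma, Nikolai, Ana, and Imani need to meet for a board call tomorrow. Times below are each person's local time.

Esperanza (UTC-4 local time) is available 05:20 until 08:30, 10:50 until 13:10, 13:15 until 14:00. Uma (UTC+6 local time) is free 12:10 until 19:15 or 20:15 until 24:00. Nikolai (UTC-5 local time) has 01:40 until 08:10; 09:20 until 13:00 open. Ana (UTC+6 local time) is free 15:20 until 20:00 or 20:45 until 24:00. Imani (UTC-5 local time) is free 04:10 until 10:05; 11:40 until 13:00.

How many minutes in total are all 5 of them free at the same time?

280

Esperanza in UTC: 09:20-12:30, 14:50-17:10, 17:15-18:00 (add 4h to convert from UTC-4).
Uma in UTC: 06:10-13:15, 14:15-18:00 (subtract 6h to convert from UTC+6).
Nikolai in UTC: 06:40-13:10, 14:20-18:00 (add 5h to convert from UTC-5).
Ana in UTC: 09:20-14:00, 14:45-18:00 (subtract 6h to convert from UTC+6).
Imani in UTC: 09:10-15:05, 16:40-18:00 (add 5h to convert from UTC-5).
Esperanza ∩ Uma: 09:20-12:30, 14:50-17:10, 17:15-18:00.
Esperanza ∩ Uma ∩ Nikolai: 09:20-12:30, 14:50-17:10, 17:15-18:00.
Esperanza ∩ Uma ∩ Nikolai ∩ Ana: 09:20-12:30, 14:50-17:10, 17:15-18:00.
Esperanza ∩ Uma ∩ Nikolai ∩ Ana ∩ Imani: 09:20-12:30, 14:50-15:05, 16:40-17:10, 17:15-18:00.
Summing the common windows: 190 + 15 + 30 + 45 = 280 minutes.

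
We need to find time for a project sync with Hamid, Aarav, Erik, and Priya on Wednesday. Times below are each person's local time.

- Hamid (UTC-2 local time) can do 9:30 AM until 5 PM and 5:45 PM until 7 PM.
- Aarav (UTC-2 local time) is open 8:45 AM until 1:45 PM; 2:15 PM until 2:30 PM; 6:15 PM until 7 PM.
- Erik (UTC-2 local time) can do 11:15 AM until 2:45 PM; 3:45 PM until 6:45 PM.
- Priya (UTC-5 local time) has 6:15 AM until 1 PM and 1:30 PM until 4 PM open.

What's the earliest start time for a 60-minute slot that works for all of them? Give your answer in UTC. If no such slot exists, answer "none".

Hamid in UTC: 11:30-19:00, 19:45-21:00 (add 2h to convert from UTC-2).
Aarav in UTC: 10:45-15:45, 16:15-16:30, 20:15-21:00 (add 2h to convert from UTC-2).
Erik in UTC: 13:15-16:45, 17:45-20:45 (add 2h to convert from UTC-2).
Priya in UTC: 11:15-18:00, 18:30-21:00 (add 5h to convert from UTC-5).
Hamid ∩ Aarav: 11:30-15:45, 16:15-16:30, 20:15-21:00.
Hamid ∩ Aarav ∩ Erik: 13:15-15:45, 16:15-16:30, 20:15-20:45.
Hamid ∩ Aarav ∩ Erik ∩ Priya: 13:15-15:45, 16:15-16:30, 20:15-20:45.
The first common window of at least 60 minutes is 13:15-15:45, so the earliest start is 13:15.

13:15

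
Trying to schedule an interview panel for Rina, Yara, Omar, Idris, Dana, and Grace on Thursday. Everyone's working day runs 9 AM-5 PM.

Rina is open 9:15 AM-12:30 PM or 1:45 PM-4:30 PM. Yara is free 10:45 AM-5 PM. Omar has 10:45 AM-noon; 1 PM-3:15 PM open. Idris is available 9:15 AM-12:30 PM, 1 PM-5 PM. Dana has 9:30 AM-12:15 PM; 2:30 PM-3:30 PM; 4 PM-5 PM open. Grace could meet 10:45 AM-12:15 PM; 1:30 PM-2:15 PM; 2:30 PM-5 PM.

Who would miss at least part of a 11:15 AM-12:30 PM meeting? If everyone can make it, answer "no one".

Dana, Grace, Omar

Rina: free for 11:15-12:30. Yara: free for 11:15-12:30. Omar: not fully free for 11:15-12:30. Idris: free for 11:15-12:30. Dana: not fully free for 11:15-12:30. Grace: not fully free for 11:15-12:30.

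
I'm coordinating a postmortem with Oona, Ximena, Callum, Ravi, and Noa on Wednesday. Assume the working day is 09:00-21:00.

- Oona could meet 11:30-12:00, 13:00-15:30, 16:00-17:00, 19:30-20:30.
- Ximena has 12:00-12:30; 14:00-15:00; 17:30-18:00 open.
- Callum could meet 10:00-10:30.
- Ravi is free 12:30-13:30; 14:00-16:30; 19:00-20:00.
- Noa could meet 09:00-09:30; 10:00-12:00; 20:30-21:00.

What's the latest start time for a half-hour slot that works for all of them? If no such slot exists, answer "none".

none

Oona ∩ Ximena: 14:00-15:00.
Oona ∩ Ximena ∩ Callum: ∅.
Oona ∩ Ximena ∩ Callum ∩ Ravi: ∅.
Oona ∩ Ximena ∩ Callum ∩ Ravi ∩ Noa: ∅.
There is no time when everyone is free.
No common window is at least 30 minutes long.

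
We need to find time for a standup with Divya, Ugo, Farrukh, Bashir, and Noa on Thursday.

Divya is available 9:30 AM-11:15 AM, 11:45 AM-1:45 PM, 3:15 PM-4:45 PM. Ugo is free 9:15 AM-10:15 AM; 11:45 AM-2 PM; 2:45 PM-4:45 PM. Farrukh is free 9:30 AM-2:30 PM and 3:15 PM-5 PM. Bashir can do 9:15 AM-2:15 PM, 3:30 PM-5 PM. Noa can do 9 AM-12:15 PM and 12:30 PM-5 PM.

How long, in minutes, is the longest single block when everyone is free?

75

Divya ∩ Ugo: 09:30-10:15, 11:45-13:45, 15:15-16:45.
Divya ∩ Ugo ∩ Farrukh: 09:30-10:15, 11:45-13:45, 15:15-16:45.
Divya ∩ Ugo ∩ Farrukh ∩ Bashir: 09:30-10:15, 11:45-13:45, 15:30-16:45.
Divya ∩ Ugo ∩ Farrukh ∩ Bashir ∩ Noa: 09:30-10:15, 11:45-12:15, 12:30-13:45, 15:30-16:45.
The longest is 12:30-13:45 at 75 minutes.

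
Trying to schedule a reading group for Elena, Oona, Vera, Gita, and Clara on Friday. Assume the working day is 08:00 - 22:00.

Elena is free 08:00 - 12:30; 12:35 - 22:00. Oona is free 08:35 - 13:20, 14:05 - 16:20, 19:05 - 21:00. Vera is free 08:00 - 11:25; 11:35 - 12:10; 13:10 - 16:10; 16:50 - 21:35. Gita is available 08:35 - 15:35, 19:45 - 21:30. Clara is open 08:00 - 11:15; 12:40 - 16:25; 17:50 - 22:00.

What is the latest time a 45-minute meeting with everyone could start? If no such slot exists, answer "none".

Elena ∩ Oona: 08:35-12:30, 12:35-13:20, 14:05-16:20, 19:05-21:00.
Elena ∩ Oona ∩ Vera: 08:35-11:25, 11:35-12:10, 13:10-13:20, 14:05-16:10, 19:05-21:00.
Elena ∩ Oona ∩ Vera ∩ Gita: 08:35-11:25, 11:35-12:10, 13:10-13:20, 14:05-15:35, 19:45-21:00.
Elena ∩ Oona ∩ Vera ∩ Gita ∩ Clara: 08:35-11:15, 13:10-13:20, 14:05-15:35, 19:45-21:00.
Those are the intersection windows.
The last common window of at least 45 minutes is 19:45-21:00; a 45-minute meeting can start as late as 20:15 and still end by 21:00.

20:15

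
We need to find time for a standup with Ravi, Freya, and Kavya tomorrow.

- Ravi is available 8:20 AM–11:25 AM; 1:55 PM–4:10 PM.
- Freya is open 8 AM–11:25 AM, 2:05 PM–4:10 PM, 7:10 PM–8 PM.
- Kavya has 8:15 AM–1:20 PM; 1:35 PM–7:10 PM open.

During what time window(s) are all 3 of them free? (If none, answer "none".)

Ravi ∩ Freya: 08:20-11:25, 14:05-16:10.
Ravi ∩ Freya ∩ Kavya: 08:20-11:25, 14:05-16:10.

08:20-11:25, 14:05-16:10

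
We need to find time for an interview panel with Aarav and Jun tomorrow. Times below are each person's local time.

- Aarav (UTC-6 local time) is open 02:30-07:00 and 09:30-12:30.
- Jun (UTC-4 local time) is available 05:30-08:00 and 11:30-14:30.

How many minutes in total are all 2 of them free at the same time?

330

Aarav in UTC: 08:30-13:00, 15:30-18:30 (add 6h to convert from UTC-6).
Jun in UTC: 09:30-12:00, 15:30-18:30 (add 4h to convert from UTC-4).
Aarav ∩ Jun: 09:30-12:00, 15:30-18:30.
Those are the intersection windows.
Summing the common windows: 150 + 180 = 330 minutes.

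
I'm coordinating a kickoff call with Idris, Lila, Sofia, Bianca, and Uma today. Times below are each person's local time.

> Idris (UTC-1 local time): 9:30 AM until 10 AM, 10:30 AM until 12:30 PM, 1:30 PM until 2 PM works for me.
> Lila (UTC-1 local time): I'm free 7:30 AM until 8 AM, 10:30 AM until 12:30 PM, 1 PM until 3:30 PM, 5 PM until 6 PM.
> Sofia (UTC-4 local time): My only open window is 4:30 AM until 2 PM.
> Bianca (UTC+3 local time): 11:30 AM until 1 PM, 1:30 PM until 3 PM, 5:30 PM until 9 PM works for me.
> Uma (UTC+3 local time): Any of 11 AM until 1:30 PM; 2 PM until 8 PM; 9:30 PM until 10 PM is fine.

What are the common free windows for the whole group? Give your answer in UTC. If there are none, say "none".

11:30-12:00, 14:30-15:00

Idris in UTC: 10:30-11:00, 11:30-13:30, 14:30-15:00 (add 1h to convert from UTC-1).
Lila in UTC: 08:30-09:00, 11:30-13:30, 14:00-16:30, 18:00-19:00 (add 1h to convert from UTC-1).
Sofia in UTC: 08:30-18:00 (add 4h to convert from UTC-4).
Bianca in UTC: 08:30-10:00, 10:30-12:00, 14:30-18:00 (subtract 3h to convert from UTC+3).
Uma in UTC: 08:00-10:30, 11:00-17:00, 18:30-19:00 (subtract 3h to convert from UTC+3).
Idris ∩ Lila: 11:30-13:30, 14:30-15:00.
Idris ∩ Lila ∩ Sofia: 11:30-13:30, 14:30-15:00.
Idris ∩ Lila ∩ Sofia ∩ Bianca: 11:30-12:00, 14:30-15:00.
Idris ∩ Lila ∩ Sofia ∩ Bianca ∩ Uma: 11:30-12:00, 14:30-15:00.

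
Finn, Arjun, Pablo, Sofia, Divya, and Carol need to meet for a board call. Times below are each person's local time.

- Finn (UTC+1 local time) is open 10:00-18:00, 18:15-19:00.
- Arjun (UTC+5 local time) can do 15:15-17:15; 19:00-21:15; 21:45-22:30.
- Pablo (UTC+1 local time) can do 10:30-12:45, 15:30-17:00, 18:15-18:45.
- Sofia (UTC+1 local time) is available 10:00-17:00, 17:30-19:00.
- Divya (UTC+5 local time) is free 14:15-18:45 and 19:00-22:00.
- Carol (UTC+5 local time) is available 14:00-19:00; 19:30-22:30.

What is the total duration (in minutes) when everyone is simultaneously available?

180

Finn in UTC: 09:00-17:00, 17:15-18:00 (subtract 1h to convert from UTC+1).
Arjun in UTC: 10:15-12:15, 14:00-16:15, 16:45-17:30 (subtract 5h to convert from UTC+5).
Pablo in UTC: 09:30-11:45, 14:30-16:00, 17:15-17:45 (subtract 1h to convert from UTC+1).
Sofia in UTC: 09:00-16:00, 16:30-18:00 (subtract 1h to convert from UTC+1).
Divya in UTC: 09:15-13:45, 14:00-17:00 (subtract 5h to convert from UTC+5).
Carol in UTC: 09:00-14:00, 14:30-17:30 (subtract 5h to convert from UTC+5).
Finn ∩ Arjun: 10:15-12:15, 14:00-16:15, 16:45-17:00, 17:15-17:30.
Finn ∩ Arjun ∩ Pablo: 10:15-11:45, 14:30-16:00, 17:15-17:30.
Finn ∩ Arjun ∩ Pablo ∩ Sofia: 10:15-11:45, 14:30-16:00, 17:15-17:30.
Finn ∩ Arjun ∩ Pablo ∩ Sofia ∩ Divya: 10:15-11:45, 14:30-16:00.
Finn ∩ Arjun ∩ Pablo ∩ Sofia ∩ Divya ∩ Carol: 10:15-11:45, 14:30-16:00.
Summing the common windows: 90 + 90 = 180 minutes.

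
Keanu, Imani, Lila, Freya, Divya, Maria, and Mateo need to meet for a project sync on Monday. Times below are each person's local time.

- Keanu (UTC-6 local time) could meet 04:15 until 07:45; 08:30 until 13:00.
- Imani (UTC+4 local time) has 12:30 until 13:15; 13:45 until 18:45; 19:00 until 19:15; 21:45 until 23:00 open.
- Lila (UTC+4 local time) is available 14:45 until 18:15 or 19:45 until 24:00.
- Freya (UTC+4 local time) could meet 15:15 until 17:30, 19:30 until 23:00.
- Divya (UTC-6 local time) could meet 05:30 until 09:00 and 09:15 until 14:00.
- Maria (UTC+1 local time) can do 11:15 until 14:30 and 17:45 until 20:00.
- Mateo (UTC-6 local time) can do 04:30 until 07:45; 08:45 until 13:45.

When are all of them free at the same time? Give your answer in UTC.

Keanu in UTC: 10:15-13:45, 14:30-19:00 (add 6h to convert from UTC-6).
Imani in UTC: 08:30-09:15, 09:45-14:45, 15:00-15:15, 17:45-19:00 (subtract 4h to convert from UTC+4).
Lila in UTC: 10:45-14:15, 15:45-20:00 (subtract 4h to convert from UTC+4).
Freya in UTC: 11:15-13:30, 15:30-19:00 (subtract 4h to convert from UTC+4).
Divya in UTC: 11:30-15:00, 15:15-20:00 (add 6h to convert from UTC-6).
Maria in UTC: 10:15-13:30, 16:45-19:00 (subtract 1h to convert from UTC+1).
Mateo in UTC: 10:30-13:45, 14:45-19:45 (add 6h to convert from UTC-6).
Keanu ∩ Imani: 10:15-13:45, 14:30-14:45, 15:00-15:15, 17:45-19:00.
Keanu ∩ Imani ∩ Lila: 10:45-13:45, 17:45-19:00.
Keanu ∩ Imani ∩ Lila ∩ Freya: 11:15-13:30, 17:45-19:00.
Keanu ∩ Imani ∩ Lila ∩ Freya ∩ Divya: 11:30-13:30, 17:45-19:00.
Keanu ∩ Imani ∩ Lila ∩ Freya ∩ Divya ∩ Maria: 11:30-13:30, 17:45-19:00.
Keanu ∩ Imani ∩ Lila ∩ Freya ∩ Divya ∩ Maria ∩ Mateo: 11:30-13:30, 17:45-19:00.

11:30-13:30, 17:45-19:00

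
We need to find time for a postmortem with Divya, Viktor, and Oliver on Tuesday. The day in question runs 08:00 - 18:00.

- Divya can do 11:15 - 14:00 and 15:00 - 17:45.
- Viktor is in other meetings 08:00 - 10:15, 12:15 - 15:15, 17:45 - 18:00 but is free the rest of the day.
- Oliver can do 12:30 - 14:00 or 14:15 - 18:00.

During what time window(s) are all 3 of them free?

15:15-17:45

Divya free: 11:15-14:00, 15:00-17:45.
Viktor free: 10:15-12:15, 15:15-17:45 (invert busy blocks within the working day).
Oliver free: 12:30-14:00, 14:15-18:00.
Divya ∩ Viktor: 11:15-12:15, 15:15-17:45.
Divya ∩ Viktor ∩ Oliver: 15:15-17:45.
Those are the intersection windows.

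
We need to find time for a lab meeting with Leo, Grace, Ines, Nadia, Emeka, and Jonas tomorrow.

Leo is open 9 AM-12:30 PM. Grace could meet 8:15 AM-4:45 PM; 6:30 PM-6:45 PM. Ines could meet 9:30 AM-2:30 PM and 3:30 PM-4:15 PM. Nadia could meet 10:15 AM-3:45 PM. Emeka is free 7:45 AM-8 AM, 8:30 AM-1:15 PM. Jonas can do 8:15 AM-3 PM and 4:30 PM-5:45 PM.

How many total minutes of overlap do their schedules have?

135

Leo ∩ Grace: 09:00-12:30.
Leo ∩ Grace ∩ Ines: 09:30-12:30.
Leo ∩ Grace ∩ Ines ∩ Nadia: 10:15-12:30.
Leo ∩ Grace ∩ Ines ∩ Nadia ∩ Emeka: 10:15-12:30.
Leo ∩ Grace ∩ Ines ∩ Nadia ∩ Emeka ∩ Jonas: 10:15-12:30.
That's a single block of 135 minutes.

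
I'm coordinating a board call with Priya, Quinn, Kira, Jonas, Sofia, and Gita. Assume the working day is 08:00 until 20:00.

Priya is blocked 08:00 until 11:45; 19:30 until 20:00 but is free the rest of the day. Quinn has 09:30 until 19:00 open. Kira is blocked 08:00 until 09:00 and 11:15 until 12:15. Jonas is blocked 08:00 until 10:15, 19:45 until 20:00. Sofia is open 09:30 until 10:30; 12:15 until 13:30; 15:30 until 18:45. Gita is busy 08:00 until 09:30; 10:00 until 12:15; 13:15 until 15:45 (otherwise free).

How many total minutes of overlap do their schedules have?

240

Priya free: 11:45-19:30 (invert busy blocks within the working day).
Quinn free: 09:30-19:00.
Kira free: 09:00-11:15, 12:15-20:00 (invert busy blocks within the working day).
Jonas free: 10:15-19:45 (invert busy blocks within the working day).
Sofia free: 09:30-10:30, 12:15-13:30, 15:30-18:45.
Gita free: 09:30-10:00, 12:15-13:15, 15:45-20:00 (invert busy blocks within the working day).
Priya ∩ Quinn: 11:45-19:00.
Priya ∩ Quinn ∩ Kira: 12:15-19:00.
Priya ∩ Quinn ∩ Kira ∩ Jonas: 12:15-19:00.
Priya ∩ Quinn ∩ Kira ∩ Jonas ∩ Sofia: 12:15-13:30, 15:30-18:45.
Priya ∩ Quinn ∩ Kira ∩ Jonas ∩ Sofia ∩ Gita: 12:15-13:15, 15:45-18:45.
Summing the common windows: 60 + 180 = 240 minutes.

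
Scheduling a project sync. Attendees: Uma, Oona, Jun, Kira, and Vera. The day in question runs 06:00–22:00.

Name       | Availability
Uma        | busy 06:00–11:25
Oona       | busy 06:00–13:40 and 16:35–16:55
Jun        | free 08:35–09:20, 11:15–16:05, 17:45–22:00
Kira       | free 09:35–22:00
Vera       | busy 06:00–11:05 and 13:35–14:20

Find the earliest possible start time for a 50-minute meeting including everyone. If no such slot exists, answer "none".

Uma free: 11:25-22:00 (invert busy blocks within the working day).
Oona free: 13:40-16:35, 16:55-22:00 (invert busy blocks within the working day).
Jun free: 08:35-09:20, 11:15-16:05, 17:45-22:00.
Kira free: 09:35-22:00.
Vera free: 11:05-13:35, 14:20-22:00 (invert busy blocks within the working day).
Uma ∩ Oona: 13:40-16:35, 16:55-22:00.
Uma ∩ Oona ∩ Jun: 13:40-16:05, 17:45-22:00.
Uma ∩ Oona ∩ Jun ∩ Kira: 13:40-16:05, 17:45-22:00.
Uma ∩ Oona ∩ Jun ∩ Kira ∩ Vera: 14:20-16:05, 17:45-22:00.
The first common window of at least 50 minutes is 14:20-16:05, so the earliest start is 14:20.

14:20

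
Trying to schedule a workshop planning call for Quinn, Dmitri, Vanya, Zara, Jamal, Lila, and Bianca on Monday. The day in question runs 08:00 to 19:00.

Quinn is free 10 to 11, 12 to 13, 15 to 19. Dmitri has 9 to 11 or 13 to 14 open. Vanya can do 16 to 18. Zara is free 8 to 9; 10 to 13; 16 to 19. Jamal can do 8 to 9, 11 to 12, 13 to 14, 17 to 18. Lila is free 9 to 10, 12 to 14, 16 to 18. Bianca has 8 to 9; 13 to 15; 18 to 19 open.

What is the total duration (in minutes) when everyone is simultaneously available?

0

Quinn ∩ Dmitri: 10:00-11:00.
Quinn ∩ Dmitri ∩ Vanya: ∅.
Quinn ∩ Dmitri ∩ Vanya ∩ Zara: ∅.
Quinn ∩ Dmitri ∩ Vanya ∩ Zara ∩ Jamal: ∅.
Quinn ∩ Dmitri ∩ Vanya ∩ Zara ∩ Jamal ∩ Lila: ∅.
Quinn ∩ Dmitri ∩ Vanya ∩ Zara ∩ Jamal ∩ Lila ∩ Bianca: ∅.
There is no time when everyone is free.
There is no common window, so the total is 0 minutes.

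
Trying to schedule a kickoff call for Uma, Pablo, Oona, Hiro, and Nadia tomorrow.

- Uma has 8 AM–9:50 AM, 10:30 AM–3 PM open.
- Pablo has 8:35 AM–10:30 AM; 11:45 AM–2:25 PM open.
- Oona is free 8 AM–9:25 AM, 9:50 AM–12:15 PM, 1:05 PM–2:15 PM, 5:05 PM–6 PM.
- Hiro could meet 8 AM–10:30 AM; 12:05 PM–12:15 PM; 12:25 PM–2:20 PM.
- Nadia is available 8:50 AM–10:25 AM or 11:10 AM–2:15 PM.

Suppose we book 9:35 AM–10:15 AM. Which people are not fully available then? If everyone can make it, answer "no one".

Oona, Uma

Uma: not fully free for 09:35-10:15. Pablo: free for 09:35-10:15. Oona: not fully free for 09:35-10:15. Hiro: free for 09:35-10:15. Nadia: free for 09:35-10:15.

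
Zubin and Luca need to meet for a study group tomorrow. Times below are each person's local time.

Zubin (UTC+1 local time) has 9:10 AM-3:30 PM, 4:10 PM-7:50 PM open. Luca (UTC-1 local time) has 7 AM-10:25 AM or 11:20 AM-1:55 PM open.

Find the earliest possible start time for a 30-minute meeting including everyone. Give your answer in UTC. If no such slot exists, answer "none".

Zubin in UTC: 08:10-14:30, 15:10-18:50 (subtract 1h to convert from UTC+1).
Luca in UTC: 08:00-11:25, 12:20-14:55 (add 1h to convert from UTC-1).
Zubin ∩ Luca: 08:10-11:25, 12:20-14:30.
So the common availability across everyone is 08:10-11:25, 12:20-14:30.
The first common window of at least 30 minutes is 08:10-11:25, so the earliest start is 08:10.

08:10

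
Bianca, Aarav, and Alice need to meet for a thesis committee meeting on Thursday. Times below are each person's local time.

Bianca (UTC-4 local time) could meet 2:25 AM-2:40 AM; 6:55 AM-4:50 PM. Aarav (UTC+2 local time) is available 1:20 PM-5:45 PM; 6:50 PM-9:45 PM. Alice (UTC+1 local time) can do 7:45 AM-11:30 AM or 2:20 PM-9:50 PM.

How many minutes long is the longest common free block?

175

Bianca in UTC: 06:25-06:40, 10:55-20:50 (add 4h to convert from UTC-4).
Aarav in UTC: 11:20-15:45, 16:50-19:45 (subtract 2h to convert from UTC+2).
Alice in UTC: 06:45-10:30, 13:20-20:50 (subtract 1h to convert from UTC+1).
Bianca ∩ Aarav: 11:20-15:45, 16:50-19:45.
Bianca ∩ Aarav ∩ Alice: 13:20-15:45, 16:50-19:45.
The longest is 16:50-19:45 at 175 minutes.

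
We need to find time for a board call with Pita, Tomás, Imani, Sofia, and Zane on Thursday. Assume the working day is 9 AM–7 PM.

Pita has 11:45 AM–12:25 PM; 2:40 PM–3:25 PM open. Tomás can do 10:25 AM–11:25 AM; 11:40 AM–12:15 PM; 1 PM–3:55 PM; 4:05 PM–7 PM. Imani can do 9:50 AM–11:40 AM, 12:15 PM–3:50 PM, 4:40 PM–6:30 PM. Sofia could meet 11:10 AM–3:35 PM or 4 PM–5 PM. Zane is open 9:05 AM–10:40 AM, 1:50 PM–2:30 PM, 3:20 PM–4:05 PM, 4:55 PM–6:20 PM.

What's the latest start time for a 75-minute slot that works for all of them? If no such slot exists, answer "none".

Pita ∩ Tomás: 11:45-12:15, 14:40-15:25.
Pita ∩ Tomás ∩ Imani: 14:40-15:25.
Pita ∩ Tomás ∩ Imani ∩ Sofia: 14:40-15:25.
Pita ∩ Tomás ∩ Imani ∩ Sofia ∩ Zane: 15:20-15:25.
No common window is at least 75 minutes long.

none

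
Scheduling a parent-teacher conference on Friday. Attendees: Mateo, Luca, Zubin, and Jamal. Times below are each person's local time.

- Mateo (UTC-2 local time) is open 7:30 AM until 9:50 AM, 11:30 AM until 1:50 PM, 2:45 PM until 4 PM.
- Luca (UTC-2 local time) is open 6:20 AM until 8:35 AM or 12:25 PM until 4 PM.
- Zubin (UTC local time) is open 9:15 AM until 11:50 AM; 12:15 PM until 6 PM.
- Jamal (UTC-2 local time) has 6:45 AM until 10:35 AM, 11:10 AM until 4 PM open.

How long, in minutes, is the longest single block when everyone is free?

Mateo in UTC: 09:30-11:50, 13:30-15:50, 16:45-18:00 (add 2h to convert from UTC-2).
Luca in UTC: 08:20-10:35, 14:25-18:00 (add 2h to convert from UTC-2).
Zubin in UTC: 09:15-11:50, 12:15-18:00.
Jamal in UTC: 08:45-12:35, 13:10-18:00 (add 2h to convert from UTC-2).
Mateo ∩ Luca: 09:30-10:35, 14:25-15:50, 16:45-18:00.
Mateo ∩ Luca ∩ Zubin: 09:30-10:35, 14:25-15:50, 16:45-18:00.
Mateo ∩ Luca ∩ Zubin ∩ Jamal: 09:30-10:35, 14:25-15:50, 16:45-18:00.
So the common availability across everyone is 09:30-10:35, 14:25-15:50, 16:45-18:00.
The longest is 14:25-15:50 at 85 minutes.

85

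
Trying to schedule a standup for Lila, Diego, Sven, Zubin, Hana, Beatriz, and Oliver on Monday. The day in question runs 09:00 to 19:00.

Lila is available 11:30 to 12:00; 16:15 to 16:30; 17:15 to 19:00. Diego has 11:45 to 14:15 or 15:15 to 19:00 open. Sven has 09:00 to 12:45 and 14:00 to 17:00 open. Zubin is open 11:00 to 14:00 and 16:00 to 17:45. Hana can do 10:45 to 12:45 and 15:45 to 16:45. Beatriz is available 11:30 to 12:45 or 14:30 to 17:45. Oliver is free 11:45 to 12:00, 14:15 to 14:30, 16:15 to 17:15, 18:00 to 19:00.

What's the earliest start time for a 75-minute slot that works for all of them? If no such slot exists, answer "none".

none

Lila ∩ Diego: 11:45-12:00, 16:15-16:30, 17:15-19:00.
Lila ∩ Diego ∩ Sven: 11:45-12:00, 16:15-16:30.
Lila ∩ Diego ∩ Sven ∩ Zubin: 11:45-12:00, 16:15-16:30.
Lila ∩ Diego ∩ Sven ∩ Zubin ∩ Hana: 11:45-12:00, 16:15-16:30.
Lila ∩ Diego ∩ Sven ∩ Zubin ∩ Hana ∩ Beatriz: 11:45-12:00, 16:15-16:30.
Lila ∩ Diego ∩ Sven ∩ Zubin ∩ Hana ∩ Beatriz ∩ Oliver: 11:45-12:00, 16:15-16:30.
No common window is at least 75 minutes long.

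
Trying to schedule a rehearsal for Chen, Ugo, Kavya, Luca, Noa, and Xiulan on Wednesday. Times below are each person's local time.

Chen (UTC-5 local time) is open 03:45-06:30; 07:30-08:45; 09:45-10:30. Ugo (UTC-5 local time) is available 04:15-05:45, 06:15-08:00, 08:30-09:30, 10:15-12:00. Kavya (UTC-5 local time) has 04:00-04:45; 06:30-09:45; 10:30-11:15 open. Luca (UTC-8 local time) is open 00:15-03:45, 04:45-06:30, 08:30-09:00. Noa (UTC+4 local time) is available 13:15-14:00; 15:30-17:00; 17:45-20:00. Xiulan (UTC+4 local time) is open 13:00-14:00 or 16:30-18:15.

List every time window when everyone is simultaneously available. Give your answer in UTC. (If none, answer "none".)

Chen in UTC: 08:45-11:30, 12:30-13:45, 14:45-15:30 (add 5h to convert from UTC-5).
Ugo in UTC: 09:15-10:45, 11:15-13:00, 13:30-14:30, 15:15-17:00 (add 5h to convert from UTC-5).
Kavya in UTC: 09:00-09:45, 11:30-14:45, 15:30-16:15 (add 5h to convert from UTC-5).
Luca in UTC: 08:15-11:45, 12:45-14:30, 16:30-17:00 (add 8h to convert from UTC-8).
Noa in UTC: 09:15-10:00, 11:30-13:00, 13:45-16:00 (subtract 4h to convert from UTC+4).
Xiulan in UTC: 09:00-10:00, 12:30-14:15 (subtract 4h to convert from UTC+4).
Chen ∩ Ugo: 09:15-10:45, 11:15-11:30, 12:30-13:00, 13:30-13:45, 15:15-15:30.
Chen ∩ Ugo ∩ Kavya: 09:15-09:45, 12:30-13:00, 13:30-13:45.
Chen ∩ Ugo ∩ Kavya ∩ Luca: 09:15-09:45, 12:45-13:00, 13:30-13:45.
Chen ∩ Ugo ∩ Kavya ∩ Luca ∩ Noa: 09:15-09:45, 12:45-13:00.
Chen ∩ Ugo ∩ Kavya ∩ Luca ∩ Noa ∩ Xiulan: 09:15-09:45, 12:45-13:00.

09:15-09:45, 12:45-13:00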